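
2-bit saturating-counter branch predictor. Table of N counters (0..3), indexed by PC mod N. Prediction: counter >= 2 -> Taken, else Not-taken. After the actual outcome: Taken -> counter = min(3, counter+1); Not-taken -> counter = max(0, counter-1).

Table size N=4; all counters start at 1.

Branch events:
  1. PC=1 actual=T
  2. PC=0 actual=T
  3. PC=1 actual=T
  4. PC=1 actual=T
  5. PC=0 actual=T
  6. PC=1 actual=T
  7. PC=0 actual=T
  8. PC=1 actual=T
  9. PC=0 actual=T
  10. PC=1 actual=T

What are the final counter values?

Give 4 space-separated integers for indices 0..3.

Ev 1: PC=1 idx=1 pred=N actual=T -> ctr[1]=2
Ev 2: PC=0 idx=0 pred=N actual=T -> ctr[0]=2
Ev 3: PC=1 idx=1 pred=T actual=T -> ctr[1]=3
Ev 4: PC=1 idx=1 pred=T actual=T -> ctr[1]=3
Ev 5: PC=0 idx=0 pred=T actual=T -> ctr[0]=3
Ev 6: PC=1 idx=1 pred=T actual=T -> ctr[1]=3
Ev 7: PC=0 idx=0 pred=T actual=T -> ctr[0]=3
Ev 8: PC=1 idx=1 pred=T actual=T -> ctr[1]=3
Ev 9: PC=0 idx=0 pred=T actual=T -> ctr[0]=3
Ev 10: PC=1 idx=1 pred=T actual=T -> ctr[1]=3

Answer: 3 3 1 1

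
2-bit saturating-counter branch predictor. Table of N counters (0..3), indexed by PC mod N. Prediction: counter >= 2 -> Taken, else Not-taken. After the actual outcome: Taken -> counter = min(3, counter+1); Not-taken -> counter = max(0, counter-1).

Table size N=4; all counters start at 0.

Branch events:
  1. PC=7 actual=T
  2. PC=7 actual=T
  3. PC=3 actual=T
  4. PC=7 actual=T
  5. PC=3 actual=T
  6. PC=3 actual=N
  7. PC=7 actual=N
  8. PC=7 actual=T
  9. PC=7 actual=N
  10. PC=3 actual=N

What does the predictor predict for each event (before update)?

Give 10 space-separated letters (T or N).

Answer: N N T T T T T N T N

Derivation:
Ev 1: PC=7 idx=3 pred=N actual=T -> ctr[3]=1
Ev 2: PC=7 idx=3 pred=N actual=T -> ctr[3]=2
Ev 3: PC=3 idx=3 pred=T actual=T -> ctr[3]=3
Ev 4: PC=7 idx=3 pred=T actual=T -> ctr[3]=3
Ev 5: PC=3 idx=3 pred=T actual=T -> ctr[3]=3
Ev 6: PC=3 idx=3 pred=T actual=N -> ctr[3]=2
Ev 7: PC=7 idx=3 pred=T actual=N -> ctr[3]=1
Ev 8: PC=7 idx=3 pred=N actual=T -> ctr[3]=2
Ev 9: PC=7 idx=3 pred=T actual=N -> ctr[3]=1
Ev 10: PC=3 idx=3 pred=N actual=N -> ctr[3]=0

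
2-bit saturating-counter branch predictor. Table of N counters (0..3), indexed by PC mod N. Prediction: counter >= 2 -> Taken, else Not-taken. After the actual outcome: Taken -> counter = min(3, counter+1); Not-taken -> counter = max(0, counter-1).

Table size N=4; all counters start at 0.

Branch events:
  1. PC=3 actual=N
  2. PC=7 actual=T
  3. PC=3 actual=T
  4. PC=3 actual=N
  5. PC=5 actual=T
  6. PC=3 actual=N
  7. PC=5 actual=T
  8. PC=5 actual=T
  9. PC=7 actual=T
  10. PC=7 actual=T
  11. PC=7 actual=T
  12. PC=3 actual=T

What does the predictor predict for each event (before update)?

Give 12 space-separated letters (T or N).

Ev 1: PC=3 idx=3 pred=N actual=N -> ctr[3]=0
Ev 2: PC=7 idx=3 pred=N actual=T -> ctr[3]=1
Ev 3: PC=3 idx=3 pred=N actual=T -> ctr[3]=2
Ev 4: PC=3 idx=3 pred=T actual=N -> ctr[3]=1
Ev 5: PC=5 idx=1 pred=N actual=T -> ctr[1]=1
Ev 6: PC=3 idx=3 pred=N actual=N -> ctr[3]=0
Ev 7: PC=5 idx=1 pred=N actual=T -> ctr[1]=2
Ev 8: PC=5 idx=1 pred=T actual=T -> ctr[1]=3
Ev 9: PC=7 idx=3 pred=N actual=T -> ctr[3]=1
Ev 10: PC=7 idx=3 pred=N actual=T -> ctr[3]=2
Ev 11: PC=7 idx=3 pred=T actual=T -> ctr[3]=3
Ev 12: PC=3 idx=3 pred=T actual=T -> ctr[3]=3

Answer: N N N T N N N T N N T T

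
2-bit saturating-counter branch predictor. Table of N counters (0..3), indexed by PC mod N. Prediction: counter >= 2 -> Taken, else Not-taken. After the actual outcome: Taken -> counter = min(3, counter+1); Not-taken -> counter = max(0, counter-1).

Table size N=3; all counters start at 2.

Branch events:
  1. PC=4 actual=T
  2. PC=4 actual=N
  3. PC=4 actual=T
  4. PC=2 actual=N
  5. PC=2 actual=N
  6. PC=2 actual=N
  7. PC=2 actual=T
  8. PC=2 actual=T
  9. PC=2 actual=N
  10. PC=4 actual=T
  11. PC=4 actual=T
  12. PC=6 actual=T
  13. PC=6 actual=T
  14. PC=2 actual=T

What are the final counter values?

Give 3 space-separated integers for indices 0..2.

Ev 1: PC=4 idx=1 pred=T actual=T -> ctr[1]=3
Ev 2: PC=4 idx=1 pred=T actual=N -> ctr[1]=2
Ev 3: PC=4 idx=1 pred=T actual=T -> ctr[1]=3
Ev 4: PC=2 idx=2 pred=T actual=N -> ctr[2]=1
Ev 5: PC=2 idx=2 pred=N actual=N -> ctr[2]=0
Ev 6: PC=2 idx=2 pred=N actual=N -> ctr[2]=0
Ev 7: PC=2 idx=2 pred=N actual=T -> ctr[2]=1
Ev 8: PC=2 idx=2 pred=N actual=T -> ctr[2]=2
Ev 9: PC=2 idx=2 pred=T actual=N -> ctr[2]=1
Ev 10: PC=4 idx=1 pred=T actual=T -> ctr[1]=3
Ev 11: PC=4 idx=1 pred=T actual=T -> ctr[1]=3
Ev 12: PC=6 idx=0 pred=T actual=T -> ctr[0]=3
Ev 13: PC=6 idx=0 pred=T actual=T -> ctr[0]=3
Ev 14: PC=2 idx=2 pred=N actual=T -> ctr[2]=2

Answer: 3 3 2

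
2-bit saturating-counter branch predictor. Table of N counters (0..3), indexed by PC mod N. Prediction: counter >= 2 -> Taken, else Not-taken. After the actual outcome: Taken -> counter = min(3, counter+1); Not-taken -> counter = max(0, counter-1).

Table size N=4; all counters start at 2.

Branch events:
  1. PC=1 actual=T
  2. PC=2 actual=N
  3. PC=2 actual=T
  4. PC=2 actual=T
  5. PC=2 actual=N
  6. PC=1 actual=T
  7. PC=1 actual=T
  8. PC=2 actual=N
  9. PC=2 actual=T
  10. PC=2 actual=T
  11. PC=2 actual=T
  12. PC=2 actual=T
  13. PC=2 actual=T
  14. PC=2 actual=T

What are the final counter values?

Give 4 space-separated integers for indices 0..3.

Answer: 2 3 3 2

Derivation:
Ev 1: PC=1 idx=1 pred=T actual=T -> ctr[1]=3
Ev 2: PC=2 idx=2 pred=T actual=N -> ctr[2]=1
Ev 3: PC=2 idx=2 pred=N actual=T -> ctr[2]=2
Ev 4: PC=2 idx=2 pred=T actual=T -> ctr[2]=3
Ev 5: PC=2 idx=2 pred=T actual=N -> ctr[2]=2
Ev 6: PC=1 idx=1 pred=T actual=T -> ctr[1]=3
Ev 7: PC=1 idx=1 pred=T actual=T -> ctr[1]=3
Ev 8: PC=2 idx=2 pred=T actual=N -> ctr[2]=1
Ev 9: PC=2 idx=2 pred=N actual=T -> ctr[2]=2
Ev 10: PC=2 idx=2 pred=T actual=T -> ctr[2]=3
Ev 11: PC=2 idx=2 pred=T actual=T -> ctr[2]=3
Ev 12: PC=2 idx=2 pred=T actual=T -> ctr[2]=3
Ev 13: PC=2 idx=2 pred=T actual=T -> ctr[2]=3
Ev 14: PC=2 idx=2 pred=T actual=T -> ctr[2]=3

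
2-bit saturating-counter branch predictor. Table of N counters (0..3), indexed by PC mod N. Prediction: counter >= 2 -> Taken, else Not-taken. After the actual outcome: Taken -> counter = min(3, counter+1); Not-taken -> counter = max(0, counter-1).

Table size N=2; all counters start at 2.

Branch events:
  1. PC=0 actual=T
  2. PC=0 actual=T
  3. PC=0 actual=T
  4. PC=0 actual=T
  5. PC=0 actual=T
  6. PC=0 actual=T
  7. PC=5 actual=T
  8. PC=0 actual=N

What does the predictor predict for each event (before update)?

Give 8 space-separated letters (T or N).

Ev 1: PC=0 idx=0 pred=T actual=T -> ctr[0]=3
Ev 2: PC=0 idx=0 pred=T actual=T -> ctr[0]=3
Ev 3: PC=0 idx=0 pred=T actual=T -> ctr[0]=3
Ev 4: PC=0 idx=0 pred=T actual=T -> ctr[0]=3
Ev 5: PC=0 idx=0 pred=T actual=T -> ctr[0]=3
Ev 6: PC=0 idx=0 pred=T actual=T -> ctr[0]=3
Ev 7: PC=5 idx=1 pred=T actual=T -> ctr[1]=3
Ev 8: PC=0 idx=0 pred=T actual=N -> ctr[0]=2

Answer: T T T T T T T T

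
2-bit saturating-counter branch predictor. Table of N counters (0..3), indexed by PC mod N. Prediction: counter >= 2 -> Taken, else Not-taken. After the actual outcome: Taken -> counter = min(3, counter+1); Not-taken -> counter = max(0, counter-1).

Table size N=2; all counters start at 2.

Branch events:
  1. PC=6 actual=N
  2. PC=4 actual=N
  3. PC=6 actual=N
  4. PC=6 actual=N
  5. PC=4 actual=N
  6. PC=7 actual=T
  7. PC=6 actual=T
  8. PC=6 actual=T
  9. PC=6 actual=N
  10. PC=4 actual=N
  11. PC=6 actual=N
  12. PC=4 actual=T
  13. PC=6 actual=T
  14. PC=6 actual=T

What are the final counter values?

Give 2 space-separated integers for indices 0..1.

Ev 1: PC=6 idx=0 pred=T actual=N -> ctr[0]=1
Ev 2: PC=4 idx=0 pred=N actual=N -> ctr[0]=0
Ev 3: PC=6 idx=0 pred=N actual=N -> ctr[0]=0
Ev 4: PC=6 idx=0 pred=N actual=N -> ctr[0]=0
Ev 5: PC=4 idx=0 pred=N actual=N -> ctr[0]=0
Ev 6: PC=7 idx=1 pred=T actual=T -> ctr[1]=3
Ev 7: PC=6 idx=0 pred=N actual=T -> ctr[0]=1
Ev 8: PC=6 idx=0 pred=N actual=T -> ctr[0]=2
Ev 9: PC=6 idx=0 pred=T actual=N -> ctr[0]=1
Ev 10: PC=4 idx=0 pred=N actual=N -> ctr[0]=0
Ev 11: PC=6 idx=0 pred=N actual=N -> ctr[0]=0
Ev 12: PC=4 idx=0 pred=N actual=T -> ctr[0]=1
Ev 13: PC=6 idx=0 pred=N actual=T -> ctr[0]=2
Ev 14: PC=6 idx=0 pred=T actual=T -> ctr[0]=3

Answer: 3 3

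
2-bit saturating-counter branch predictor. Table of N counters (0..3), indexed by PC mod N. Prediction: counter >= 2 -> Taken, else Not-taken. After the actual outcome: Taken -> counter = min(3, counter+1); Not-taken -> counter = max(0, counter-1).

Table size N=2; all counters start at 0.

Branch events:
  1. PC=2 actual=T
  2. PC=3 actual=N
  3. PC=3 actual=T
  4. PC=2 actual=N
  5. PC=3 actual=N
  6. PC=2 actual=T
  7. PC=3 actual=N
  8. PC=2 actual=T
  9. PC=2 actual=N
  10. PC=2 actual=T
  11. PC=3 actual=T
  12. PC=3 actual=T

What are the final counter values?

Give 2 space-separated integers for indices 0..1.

Answer: 2 2

Derivation:
Ev 1: PC=2 idx=0 pred=N actual=T -> ctr[0]=1
Ev 2: PC=3 idx=1 pred=N actual=N -> ctr[1]=0
Ev 3: PC=3 idx=1 pred=N actual=T -> ctr[1]=1
Ev 4: PC=2 idx=0 pred=N actual=N -> ctr[0]=0
Ev 5: PC=3 idx=1 pred=N actual=N -> ctr[1]=0
Ev 6: PC=2 idx=0 pred=N actual=T -> ctr[0]=1
Ev 7: PC=3 idx=1 pred=N actual=N -> ctr[1]=0
Ev 8: PC=2 idx=0 pred=N actual=T -> ctr[0]=2
Ev 9: PC=2 idx=0 pred=T actual=N -> ctr[0]=1
Ev 10: PC=2 idx=0 pred=N actual=T -> ctr[0]=2
Ev 11: PC=3 idx=1 pred=N actual=T -> ctr[1]=1
Ev 12: PC=3 idx=1 pred=N actual=T -> ctr[1]=2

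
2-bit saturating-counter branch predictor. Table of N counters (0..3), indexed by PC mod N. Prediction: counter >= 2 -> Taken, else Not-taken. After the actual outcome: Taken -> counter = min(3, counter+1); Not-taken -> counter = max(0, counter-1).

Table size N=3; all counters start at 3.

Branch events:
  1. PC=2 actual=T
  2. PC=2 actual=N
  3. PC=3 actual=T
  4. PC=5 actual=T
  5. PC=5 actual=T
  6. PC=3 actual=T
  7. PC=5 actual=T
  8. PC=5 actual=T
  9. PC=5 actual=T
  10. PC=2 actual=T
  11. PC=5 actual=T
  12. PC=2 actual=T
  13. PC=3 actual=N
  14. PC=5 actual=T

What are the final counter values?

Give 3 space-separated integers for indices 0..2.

Answer: 2 3 3

Derivation:
Ev 1: PC=2 idx=2 pred=T actual=T -> ctr[2]=3
Ev 2: PC=2 idx=2 pred=T actual=N -> ctr[2]=2
Ev 3: PC=3 idx=0 pred=T actual=T -> ctr[0]=3
Ev 4: PC=5 idx=2 pred=T actual=T -> ctr[2]=3
Ev 5: PC=5 idx=2 pred=T actual=T -> ctr[2]=3
Ev 6: PC=3 idx=0 pred=T actual=T -> ctr[0]=3
Ev 7: PC=5 idx=2 pred=T actual=T -> ctr[2]=3
Ev 8: PC=5 idx=2 pred=T actual=T -> ctr[2]=3
Ev 9: PC=5 idx=2 pred=T actual=T -> ctr[2]=3
Ev 10: PC=2 idx=2 pred=T actual=T -> ctr[2]=3
Ev 11: PC=5 idx=2 pred=T actual=T -> ctr[2]=3
Ev 12: PC=2 idx=2 pred=T actual=T -> ctr[2]=3
Ev 13: PC=3 idx=0 pred=T actual=N -> ctr[0]=2
Ev 14: PC=5 idx=2 pred=T actual=T -> ctr[2]=3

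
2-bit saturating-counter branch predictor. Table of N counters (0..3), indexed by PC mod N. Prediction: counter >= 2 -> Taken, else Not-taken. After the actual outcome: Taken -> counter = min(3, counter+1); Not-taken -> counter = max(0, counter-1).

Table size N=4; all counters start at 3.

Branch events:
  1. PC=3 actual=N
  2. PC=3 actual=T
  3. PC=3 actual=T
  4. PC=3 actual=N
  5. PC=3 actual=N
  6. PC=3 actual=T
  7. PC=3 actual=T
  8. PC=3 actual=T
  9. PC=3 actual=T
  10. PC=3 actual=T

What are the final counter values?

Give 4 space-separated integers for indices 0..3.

Answer: 3 3 3 3

Derivation:
Ev 1: PC=3 idx=3 pred=T actual=N -> ctr[3]=2
Ev 2: PC=3 idx=3 pred=T actual=T -> ctr[3]=3
Ev 3: PC=3 idx=3 pred=T actual=T -> ctr[3]=3
Ev 4: PC=3 idx=3 pred=T actual=N -> ctr[3]=2
Ev 5: PC=3 idx=3 pred=T actual=N -> ctr[3]=1
Ev 6: PC=3 idx=3 pred=N actual=T -> ctr[3]=2
Ev 7: PC=3 idx=3 pred=T actual=T -> ctr[3]=3
Ev 8: PC=3 idx=3 pred=T actual=T -> ctr[3]=3
Ev 9: PC=3 idx=3 pred=T actual=T -> ctr[3]=3
Ev 10: PC=3 idx=3 pred=T actual=T -> ctr[3]=3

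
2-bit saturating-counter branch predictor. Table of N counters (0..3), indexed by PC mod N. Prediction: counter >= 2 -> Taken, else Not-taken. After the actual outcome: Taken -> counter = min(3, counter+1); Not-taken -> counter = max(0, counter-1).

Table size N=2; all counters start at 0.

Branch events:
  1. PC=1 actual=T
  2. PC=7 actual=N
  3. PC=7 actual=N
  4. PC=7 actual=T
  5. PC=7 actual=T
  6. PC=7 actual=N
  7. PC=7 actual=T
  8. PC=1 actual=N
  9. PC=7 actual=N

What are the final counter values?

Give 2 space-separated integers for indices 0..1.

Answer: 0 0

Derivation:
Ev 1: PC=1 idx=1 pred=N actual=T -> ctr[1]=1
Ev 2: PC=7 idx=1 pred=N actual=N -> ctr[1]=0
Ev 3: PC=7 idx=1 pred=N actual=N -> ctr[1]=0
Ev 4: PC=7 idx=1 pred=N actual=T -> ctr[1]=1
Ev 5: PC=7 idx=1 pred=N actual=T -> ctr[1]=2
Ev 6: PC=7 idx=1 pred=T actual=N -> ctr[1]=1
Ev 7: PC=7 idx=1 pred=N actual=T -> ctr[1]=2
Ev 8: PC=1 idx=1 pred=T actual=N -> ctr[1]=1
Ev 9: PC=7 idx=1 pred=N actual=N -> ctr[1]=0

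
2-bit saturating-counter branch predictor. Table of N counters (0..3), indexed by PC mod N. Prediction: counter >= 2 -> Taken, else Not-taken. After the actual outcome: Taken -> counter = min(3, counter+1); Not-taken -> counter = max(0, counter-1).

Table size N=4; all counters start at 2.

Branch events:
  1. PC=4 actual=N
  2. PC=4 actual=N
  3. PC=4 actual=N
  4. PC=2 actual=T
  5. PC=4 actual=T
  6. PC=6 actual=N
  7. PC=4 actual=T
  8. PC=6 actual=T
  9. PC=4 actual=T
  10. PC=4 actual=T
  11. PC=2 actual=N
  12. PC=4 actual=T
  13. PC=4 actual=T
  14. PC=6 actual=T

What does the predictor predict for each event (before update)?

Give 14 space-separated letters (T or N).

Answer: T N N T N T N T T T T T T T

Derivation:
Ev 1: PC=4 idx=0 pred=T actual=N -> ctr[0]=1
Ev 2: PC=4 idx=0 pred=N actual=N -> ctr[0]=0
Ev 3: PC=4 idx=0 pred=N actual=N -> ctr[0]=0
Ev 4: PC=2 idx=2 pred=T actual=T -> ctr[2]=3
Ev 5: PC=4 idx=0 pred=N actual=T -> ctr[0]=1
Ev 6: PC=6 idx=2 pred=T actual=N -> ctr[2]=2
Ev 7: PC=4 idx=0 pred=N actual=T -> ctr[0]=2
Ev 8: PC=6 idx=2 pred=T actual=T -> ctr[2]=3
Ev 9: PC=4 idx=0 pred=T actual=T -> ctr[0]=3
Ev 10: PC=4 idx=0 pred=T actual=T -> ctr[0]=3
Ev 11: PC=2 idx=2 pred=T actual=N -> ctr[2]=2
Ev 12: PC=4 idx=0 pred=T actual=T -> ctr[0]=3
Ev 13: PC=4 idx=0 pred=T actual=T -> ctr[0]=3
Ev 14: PC=6 idx=2 pred=T actual=T -> ctr[2]=3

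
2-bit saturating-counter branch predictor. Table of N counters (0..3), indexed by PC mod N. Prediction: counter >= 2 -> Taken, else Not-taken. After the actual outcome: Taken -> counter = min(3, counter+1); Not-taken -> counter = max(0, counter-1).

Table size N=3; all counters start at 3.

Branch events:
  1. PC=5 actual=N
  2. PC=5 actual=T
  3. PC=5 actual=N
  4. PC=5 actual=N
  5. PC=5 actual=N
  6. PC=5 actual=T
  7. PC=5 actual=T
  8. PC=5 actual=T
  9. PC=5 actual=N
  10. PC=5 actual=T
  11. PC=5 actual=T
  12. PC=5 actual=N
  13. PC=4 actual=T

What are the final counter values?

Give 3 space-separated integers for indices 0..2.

Ev 1: PC=5 idx=2 pred=T actual=N -> ctr[2]=2
Ev 2: PC=5 idx=2 pred=T actual=T -> ctr[2]=3
Ev 3: PC=5 idx=2 pred=T actual=N -> ctr[2]=2
Ev 4: PC=5 idx=2 pred=T actual=N -> ctr[2]=1
Ev 5: PC=5 idx=2 pred=N actual=N -> ctr[2]=0
Ev 6: PC=5 idx=2 pred=N actual=T -> ctr[2]=1
Ev 7: PC=5 idx=2 pred=N actual=T -> ctr[2]=2
Ev 8: PC=5 idx=2 pred=T actual=T -> ctr[2]=3
Ev 9: PC=5 idx=2 pred=T actual=N -> ctr[2]=2
Ev 10: PC=5 idx=2 pred=T actual=T -> ctr[2]=3
Ev 11: PC=5 idx=2 pred=T actual=T -> ctr[2]=3
Ev 12: PC=5 idx=2 pred=T actual=N -> ctr[2]=2
Ev 13: PC=4 idx=1 pred=T actual=T -> ctr[1]=3

Answer: 3 3 2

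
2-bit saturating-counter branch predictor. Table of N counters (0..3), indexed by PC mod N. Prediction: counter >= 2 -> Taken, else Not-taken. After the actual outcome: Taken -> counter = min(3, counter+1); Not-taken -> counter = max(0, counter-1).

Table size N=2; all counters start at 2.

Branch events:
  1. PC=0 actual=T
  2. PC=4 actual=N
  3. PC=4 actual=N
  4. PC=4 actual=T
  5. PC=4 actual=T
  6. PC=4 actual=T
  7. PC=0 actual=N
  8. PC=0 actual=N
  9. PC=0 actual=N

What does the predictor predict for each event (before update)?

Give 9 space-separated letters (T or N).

Ev 1: PC=0 idx=0 pred=T actual=T -> ctr[0]=3
Ev 2: PC=4 idx=0 pred=T actual=N -> ctr[0]=2
Ev 3: PC=4 idx=0 pred=T actual=N -> ctr[0]=1
Ev 4: PC=4 idx=0 pred=N actual=T -> ctr[0]=2
Ev 5: PC=4 idx=0 pred=T actual=T -> ctr[0]=3
Ev 6: PC=4 idx=0 pred=T actual=T -> ctr[0]=3
Ev 7: PC=0 idx=0 pred=T actual=N -> ctr[0]=2
Ev 8: PC=0 idx=0 pred=T actual=N -> ctr[0]=1
Ev 9: PC=0 idx=0 pred=N actual=N -> ctr[0]=0

Answer: T T T N T T T T N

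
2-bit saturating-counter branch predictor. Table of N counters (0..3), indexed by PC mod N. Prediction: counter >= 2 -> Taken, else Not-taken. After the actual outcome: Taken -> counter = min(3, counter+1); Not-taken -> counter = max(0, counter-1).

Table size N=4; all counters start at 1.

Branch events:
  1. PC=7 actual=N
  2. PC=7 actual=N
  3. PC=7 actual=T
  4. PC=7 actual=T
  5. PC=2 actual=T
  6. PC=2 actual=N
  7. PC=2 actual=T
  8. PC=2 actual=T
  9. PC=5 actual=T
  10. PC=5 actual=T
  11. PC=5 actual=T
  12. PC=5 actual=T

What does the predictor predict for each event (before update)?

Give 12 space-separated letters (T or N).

Ev 1: PC=7 idx=3 pred=N actual=N -> ctr[3]=0
Ev 2: PC=7 idx=3 pred=N actual=N -> ctr[3]=0
Ev 3: PC=7 idx=3 pred=N actual=T -> ctr[3]=1
Ev 4: PC=7 idx=3 pred=N actual=T -> ctr[3]=2
Ev 5: PC=2 idx=2 pred=N actual=T -> ctr[2]=2
Ev 6: PC=2 idx=2 pred=T actual=N -> ctr[2]=1
Ev 7: PC=2 idx=2 pred=N actual=T -> ctr[2]=2
Ev 8: PC=2 idx=2 pred=T actual=T -> ctr[2]=3
Ev 9: PC=5 idx=1 pred=N actual=T -> ctr[1]=2
Ev 10: PC=5 idx=1 pred=T actual=T -> ctr[1]=3
Ev 11: PC=5 idx=1 pred=T actual=T -> ctr[1]=3
Ev 12: PC=5 idx=1 pred=T actual=T -> ctr[1]=3

Answer: N N N N N T N T N T T T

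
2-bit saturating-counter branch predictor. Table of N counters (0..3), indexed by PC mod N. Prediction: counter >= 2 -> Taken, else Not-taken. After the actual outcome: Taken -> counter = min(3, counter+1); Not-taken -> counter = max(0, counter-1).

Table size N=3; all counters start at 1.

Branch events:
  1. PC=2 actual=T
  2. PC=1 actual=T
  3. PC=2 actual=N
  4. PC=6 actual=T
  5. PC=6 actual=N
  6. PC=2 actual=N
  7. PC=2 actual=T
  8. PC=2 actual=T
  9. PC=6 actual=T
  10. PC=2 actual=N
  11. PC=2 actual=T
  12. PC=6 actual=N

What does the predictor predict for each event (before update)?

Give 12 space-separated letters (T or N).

Ev 1: PC=2 idx=2 pred=N actual=T -> ctr[2]=2
Ev 2: PC=1 idx=1 pred=N actual=T -> ctr[1]=2
Ev 3: PC=2 idx=2 pred=T actual=N -> ctr[2]=1
Ev 4: PC=6 idx=0 pred=N actual=T -> ctr[0]=2
Ev 5: PC=6 idx=0 pred=T actual=N -> ctr[0]=1
Ev 6: PC=2 idx=2 pred=N actual=N -> ctr[2]=0
Ev 7: PC=2 idx=2 pred=N actual=T -> ctr[2]=1
Ev 8: PC=2 idx=2 pred=N actual=T -> ctr[2]=2
Ev 9: PC=6 idx=0 pred=N actual=T -> ctr[0]=2
Ev 10: PC=2 idx=2 pred=T actual=N -> ctr[2]=1
Ev 11: PC=2 idx=2 pred=N actual=T -> ctr[2]=2
Ev 12: PC=6 idx=0 pred=T actual=N -> ctr[0]=1

Answer: N N T N T N N N N T N T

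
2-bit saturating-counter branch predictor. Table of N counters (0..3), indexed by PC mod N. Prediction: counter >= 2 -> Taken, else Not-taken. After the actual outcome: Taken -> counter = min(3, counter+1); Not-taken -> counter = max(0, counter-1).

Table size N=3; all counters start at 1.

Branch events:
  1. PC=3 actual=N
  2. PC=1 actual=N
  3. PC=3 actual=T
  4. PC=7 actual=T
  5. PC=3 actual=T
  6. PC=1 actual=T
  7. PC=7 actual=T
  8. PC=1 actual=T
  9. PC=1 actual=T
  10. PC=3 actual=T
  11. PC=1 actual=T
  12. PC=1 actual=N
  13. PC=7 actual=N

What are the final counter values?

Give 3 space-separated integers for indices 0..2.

Ev 1: PC=3 idx=0 pred=N actual=N -> ctr[0]=0
Ev 2: PC=1 idx=1 pred=N actual=N -> ctr[1]=0
Ev 3: PC=3 idx=0 pred=N actual=T -> ctr[0]=1
Ev 4: PC=7 idx=1 pred=N actual=T -> ctr[1]=1
Ev 5: PC=3 idx=0 pred=N actual=T -> ctr[0]=2
Ev 6: PC=1 idx=1 pred=N actual=T -> ctr[1]=2
Ev 7: PC=7 idx=1 pred=T actual=T -> ctr[1]=3
Ev 8: PC=1 idx=1 pred=T actual=T -> ctr[1]=3
Ev 9: PC=1 idx=1 pred=T actual=T -> ctr[1]=3
Ev 10: PC=3 idx=0 pred=T actual=T -> ctr[0]=3
Ev 11: PC=1 idx=1 pred=T actual=T -> ctr[1]=3
Ev 12: PC=1 idx=1 pred=T actual=N -> ctr[1]=2
Ev 13: PC=7 idx=1 pred=T actual=N -> ctr[1]=1

Answer: 3 1 1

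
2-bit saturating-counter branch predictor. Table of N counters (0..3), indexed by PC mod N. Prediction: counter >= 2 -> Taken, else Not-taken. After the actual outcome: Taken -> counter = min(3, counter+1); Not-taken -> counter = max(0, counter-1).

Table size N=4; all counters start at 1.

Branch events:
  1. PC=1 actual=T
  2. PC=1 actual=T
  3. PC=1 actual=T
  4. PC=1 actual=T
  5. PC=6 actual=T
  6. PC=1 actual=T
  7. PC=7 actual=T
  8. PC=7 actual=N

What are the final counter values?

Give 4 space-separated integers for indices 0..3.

Ev 1: PC=1 idx=1 pred=N actual=T -> ctr[1]=2
Ev 2: PC=1 idx=1 pred=T actual=T -> ctr[1]=3
Ev 3: PC=1 idx=1 pred=T actual=T -> ctr[1]=3
Ev 4: PC=1 idx=1 pred=T actual=T -> ctr[1]=3
Ev 5: PC=6 idx=2 pred=N actual=T -> ctr[2]=2
Ev 6: PC=1 idx=1 pred=T actual=T -> ctr[1]=3
Ev 7: PC=7 idx=3 pred=N actual=T -> ctr[3]=2
Ev 8: PC=7 idx=3 pred=T actual=N -> ctr[3]=1

Answer: 1 3 2 1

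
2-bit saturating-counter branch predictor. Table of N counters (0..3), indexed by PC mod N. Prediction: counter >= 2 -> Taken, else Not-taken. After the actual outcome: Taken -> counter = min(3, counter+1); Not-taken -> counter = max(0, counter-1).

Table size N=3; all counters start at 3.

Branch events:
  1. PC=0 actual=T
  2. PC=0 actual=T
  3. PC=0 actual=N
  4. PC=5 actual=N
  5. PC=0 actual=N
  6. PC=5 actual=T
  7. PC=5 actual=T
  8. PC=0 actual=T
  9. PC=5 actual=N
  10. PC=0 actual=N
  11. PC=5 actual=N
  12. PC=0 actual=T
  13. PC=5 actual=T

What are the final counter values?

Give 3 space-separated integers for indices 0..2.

Ev 1: PC=0 idx=0 pred=T actual=T -> ctr[0]=3
Ev 2: PC=0 idx=0 pred=T actual=T -> ctr[0]=3
Ev 3: PC=0 idx=0 pred=T actual=N -> ctr[0]=2
Ev 4: PC=5 idx=2 pred=T actual=N -> ctr[2]=2
Ev 5: PC=0 idx=0 pred=T actual=N -> ctr[0]=1
Ev 6: PC=5 idx=2 pred=T actual=T -> ctr[2]=3
Ev 7: PC=5 idx=2 pred=T actual=T -> ctr[2]=3
Ev 8: PC=0 idx=0 pred=N actual=T -> ctr[0]=2
Ev 9: PC=5 idx=2 pred=T actual=N -> ctr[2]=2
Ev 10: PC=0 idx=0 pred=T actual=N -> ctr[0]=1
Ev 11: PC=5 idx=2 pred=T actual=N -> ctr[2]=1
Ev 12: PC=0 idx=0 pred=N actual=T -> ctr[0]=2
Ev 13: PC=5 idx=2 pred=N actual=T -> ctr[2]=2

Answer: 2 3 2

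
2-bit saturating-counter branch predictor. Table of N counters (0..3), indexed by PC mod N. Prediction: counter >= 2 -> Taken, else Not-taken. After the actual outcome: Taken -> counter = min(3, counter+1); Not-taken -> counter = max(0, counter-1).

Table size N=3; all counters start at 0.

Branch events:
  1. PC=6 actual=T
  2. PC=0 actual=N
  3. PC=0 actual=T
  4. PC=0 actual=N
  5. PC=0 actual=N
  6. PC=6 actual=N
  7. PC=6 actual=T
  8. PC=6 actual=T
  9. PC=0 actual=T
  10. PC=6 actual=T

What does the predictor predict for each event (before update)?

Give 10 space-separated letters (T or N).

Answer: N N N N N N N N T T

Derivation:
Ev 1: PC=6 idx=0 pred=N actual=T -> ctr[0]=1
Ev 2: PC=0 idx=0 pred=N actual=N -> ctr[0]=0
Ev 3: PC=0 idx=0 pred=N actual=T -> ctr[0]=1
Ev 4: PC=0 idx=0 pred=N actual=N -> ctr[0]=0
Ev 5: PC=0 idx=0 pred=N actual=N -> ctr[0]=0
Ev 6: PC=6 idx=0 pred=N actual=N -> ctr[0]=0
Ev 7: PC=6 idx=0 pred=N actual=T -> ctr[0]=1
Ev 8: PC=6 idx=0 pred=N actual=T -> ctr[0]=2
Ev 9: PC=0 idx=0 pred=T actual=T -> ctr[0]=3
Ev 10: PC=6 idx=0 pred=T actual=T -> ctr[0]=3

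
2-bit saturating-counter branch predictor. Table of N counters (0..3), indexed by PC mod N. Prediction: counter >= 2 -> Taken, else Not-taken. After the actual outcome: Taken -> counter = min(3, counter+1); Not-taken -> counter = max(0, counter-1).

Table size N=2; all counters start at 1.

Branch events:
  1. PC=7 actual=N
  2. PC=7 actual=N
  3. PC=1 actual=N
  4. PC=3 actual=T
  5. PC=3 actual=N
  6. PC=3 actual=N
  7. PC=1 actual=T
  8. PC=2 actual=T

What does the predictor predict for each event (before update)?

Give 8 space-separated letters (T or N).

Ev 1: PC=7 idx=1 pred=N actual=N -> ctr[1]=0
Ev 2: PC=7 idx=1 pred=N actual=N -> ctr[1]=0
Ev 3: PC=1 idx=1 pred=N actual=N -> ctr[1]=0
Ev 4: PC=3 idx=1 pred=N actual=T -> ctr[1]=1
Ev 5: PC=3 idx=1 pred=N actual=N -> ctr[1]=0
Ev 6: PC=3 idx=1 pred=N actual=N -> ctr[1]=0
Ev 7: PC=1 idx=1 pred=N actual=T -> ctr[1]=1
Ev 8: PC=2 idx=0 pred=N actual=T -> ctr[0]=2

Answer: N N N N N N N N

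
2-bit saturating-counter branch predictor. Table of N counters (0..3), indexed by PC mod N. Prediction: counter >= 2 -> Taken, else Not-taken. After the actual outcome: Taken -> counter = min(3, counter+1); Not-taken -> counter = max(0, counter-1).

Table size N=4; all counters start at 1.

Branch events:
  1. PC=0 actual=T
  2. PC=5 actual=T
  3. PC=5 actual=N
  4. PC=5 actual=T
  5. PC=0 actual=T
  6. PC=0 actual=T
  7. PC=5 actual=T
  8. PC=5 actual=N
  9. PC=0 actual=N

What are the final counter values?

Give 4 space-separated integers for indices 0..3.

Answer: 2 2 1 1

Derivation:
Ev 1: PC=0 idx=0 pred=N actual=T -> ctr[0]=2
Ev 2: PC=5 idx=1 pred=N actual=T -> ctr[1]=2
Ev 3: PC=5 idx=1 pred=T actual=N -> ctr[1]=1
Ev 4: PC=5 idx=1 pred=N actual=T -> ctr[1]=2
Ev 5: PC=0 idx=0 pred=T actual=T -> ctr[0]=3
Ev 6: PC=0 idx=0 pred=T actual=T -> ctr[0]=3
Ev 7: PC=5 idx=1 pred=T actual=T -> ctr[1]=3
Ev 8: PC=5 idx=1 pred=T actual=N -> ctr[1]=2
Ev 9: PC=0 idx=0 pred=T actual=N -> ctr[0]=2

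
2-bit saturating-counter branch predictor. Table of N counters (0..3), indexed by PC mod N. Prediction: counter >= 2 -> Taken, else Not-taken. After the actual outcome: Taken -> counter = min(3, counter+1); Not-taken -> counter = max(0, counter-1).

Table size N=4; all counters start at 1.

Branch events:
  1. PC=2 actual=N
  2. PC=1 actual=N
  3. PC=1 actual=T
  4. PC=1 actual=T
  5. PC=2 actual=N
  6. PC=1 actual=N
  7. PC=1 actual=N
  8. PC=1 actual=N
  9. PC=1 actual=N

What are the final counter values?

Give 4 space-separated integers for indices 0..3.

Answer: 1 0 0 1

Derivation:
Ev 1: PC=2 idx=2 pred=N actual=N -> ctr[2]=0
Ev 2: PC=1 idx=1 pred=N actual=N -> ctr[1]=0
Ev 3: PC=1 idx=1 pred=N actual=T -> ctr[1]=1
Ev 4: PC=1 idx=1 pred=N actual=T -> ctr[1]=2
Ev 5: PC=2 idx=2 pred=N actual=N -> ctr[2]=0
Ev 6: PC=1 idx=1 pred=T actual=N -> ctr[1]=1
Ev 7: PC=1 idx=1 pred=N actual=N -> ctr[1]=0
Ev 8: PC=1 idx=1 pred=N actual=N -> ctr[1]=0
Ev 9: PC=1 idx=1 pred=N actual=N -> ctr[1]=0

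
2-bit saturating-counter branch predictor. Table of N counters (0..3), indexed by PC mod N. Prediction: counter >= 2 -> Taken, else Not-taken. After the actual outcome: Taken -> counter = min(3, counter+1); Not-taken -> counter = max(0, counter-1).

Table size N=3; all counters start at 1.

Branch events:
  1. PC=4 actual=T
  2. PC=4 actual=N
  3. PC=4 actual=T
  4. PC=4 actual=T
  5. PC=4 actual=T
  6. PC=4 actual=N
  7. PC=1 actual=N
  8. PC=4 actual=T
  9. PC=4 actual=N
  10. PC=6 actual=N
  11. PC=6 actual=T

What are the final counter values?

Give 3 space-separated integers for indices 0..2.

Ev 1: PC=4 idx=1 pred=N actual=T -> ctr[1]=2
Ev 2: PC=4 idx=1 pred=T actual=N -> ctr[1]=1
Ev 3: PC=4 idx=1 pred=N actual=T -> ctr[1]=2
Ev 4: PC=4 idx=1 pred=T actual=T -> ctr[1]=3
Ev 5: PC=4 idx=1 pred=T actual=T -> ctr[1]=3
Ev 6: PC=4 idx=1 pred=T actual=N -> ctr[1]=2
Ev 7: PC=1 idx=1 pred=T actual=N -> ctr[1]=1
Ev 8: PC=4 idx=1 pred=N actual=T -> ctr[1]=2
Ev 9: PC=4 idx=1 pred=T actual=N -> ctr[1]=1
Ev 10: PC=6 idx=0 pred=N actual=N -> ctr[0]=0
Ev 11: PC=6 idx=0 pred=N actual=T -> ctr[0]=1

Answer: 1 1 1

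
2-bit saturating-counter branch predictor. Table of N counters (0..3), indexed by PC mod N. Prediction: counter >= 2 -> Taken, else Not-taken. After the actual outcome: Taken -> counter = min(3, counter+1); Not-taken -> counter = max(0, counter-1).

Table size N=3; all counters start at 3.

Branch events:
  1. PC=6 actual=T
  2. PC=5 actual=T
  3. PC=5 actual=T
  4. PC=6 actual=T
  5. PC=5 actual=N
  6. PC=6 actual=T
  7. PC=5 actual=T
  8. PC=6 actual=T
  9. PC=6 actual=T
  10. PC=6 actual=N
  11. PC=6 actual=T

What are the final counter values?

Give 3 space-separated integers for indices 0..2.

Answer: 3 3 3

Derivation:
Ev 1: PC=6 idx=0 pred=T actual=T -> ctr[0]=3
Ev 2: PC=5 idx=2 pred=T actual=T -> ctr[2]=3
Ev 3: PC=5 idx=2 pred=T actual=T -> ctr[2]=3
Ev 4: PC=6 idx=0 pred=T actual=T -> ctr[0]=3
Ev 5: PC=5 idx=2 pred=T actual=N -> ctr[2]=2
Ev 6: PC=6 idx=0 pred=T actual=T -> ctr[0]=3
Ev 7: PC=5 idx=2 pred=T actual=T -> ctr[2]=3
Ev 8: PC=6 idx=0 pred=T actual=T -> ctr[0]=3
Ev 9: PC=6 idx=0 pred=T actual=T -> ctr[0]=3
Ev 10: PC=6 idx=0 pred=T actual=N -> ctr[0]=2
Ev 11: PC=6 idx=0 pred=T actual=T -> ctr[0]=3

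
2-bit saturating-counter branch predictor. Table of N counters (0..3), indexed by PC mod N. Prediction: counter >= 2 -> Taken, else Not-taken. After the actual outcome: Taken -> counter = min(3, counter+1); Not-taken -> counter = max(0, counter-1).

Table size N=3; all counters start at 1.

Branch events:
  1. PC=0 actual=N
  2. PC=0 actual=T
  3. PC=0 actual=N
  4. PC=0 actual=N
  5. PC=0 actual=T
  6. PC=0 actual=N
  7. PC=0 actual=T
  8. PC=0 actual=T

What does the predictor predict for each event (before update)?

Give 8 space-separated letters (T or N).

Ev 1: PC=0 idx=0 pred=N actual=N -> ctr[0]=0
Ev 2: PC=0 idx=0 pred=N actual=T -> ctr[0]=1
Ev 3: PC=0 idx=0 pred=N actual=N -> ctr[0]=0
Ev 4: PC=0 idx=0 pred=N actual=N -> ctr[0]=0
Ev 5: PC=0 idx=0 pred=N actual=T -> ctr[0]=1
Ev 6: PC=0 idx=0 pred=N actual=N -> ctr[0]=0
Ev 7: PC=0 idx=0 pred=N actual=T -> ctr[0]=1
Ev 8: PC=0 idx=0 pred=N actual=T -> ctr[0]=2

Answer: N N N N N N N N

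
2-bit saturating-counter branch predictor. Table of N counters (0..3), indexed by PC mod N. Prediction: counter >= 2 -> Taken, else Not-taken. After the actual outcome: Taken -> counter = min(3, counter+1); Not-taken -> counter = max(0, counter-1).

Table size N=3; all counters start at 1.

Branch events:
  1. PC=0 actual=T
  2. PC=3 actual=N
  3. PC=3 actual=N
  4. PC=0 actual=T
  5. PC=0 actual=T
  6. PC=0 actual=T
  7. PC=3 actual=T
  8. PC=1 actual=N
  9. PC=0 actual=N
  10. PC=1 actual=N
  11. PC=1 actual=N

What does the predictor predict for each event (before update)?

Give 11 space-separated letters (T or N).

Ev 1: PC=0 idx=0 pred=N actual=T -> ctr[0]=2
Ev 2: PC=3 idx=0 pred=T actual=N -> ctr[0]=1
Ev 3: PC=3 idx=0 pred=N actual=N -> ctr[0]=0
Ev 4: PC=0 idx=0 pred=N actual=T -> ctr[0]=1
Ev 5: PC=0 idx=0 pred=N actual=T -> ctr[0]=2
Ev 6: PC=0 idx=0 pred=T actual=T -> ctr[0]=3
Ev 7: PC=3 idx=0 pred=T actual=T -> ctr[0]=3
Ev 8: PC=1 idx=1 pred=N actual=N -> ctr[1]=0
Ev 9: PC=0 idx=0 pred=T actual=N -> ctr[0]=2
Ev 10: PC=1 idx=1 pred=N actual=N -> ctr[1]=0
Ev 11: PC=1 idx=1 pred=N actual=N -> ctr[1]=0

Answer: N T N N N T T N T N N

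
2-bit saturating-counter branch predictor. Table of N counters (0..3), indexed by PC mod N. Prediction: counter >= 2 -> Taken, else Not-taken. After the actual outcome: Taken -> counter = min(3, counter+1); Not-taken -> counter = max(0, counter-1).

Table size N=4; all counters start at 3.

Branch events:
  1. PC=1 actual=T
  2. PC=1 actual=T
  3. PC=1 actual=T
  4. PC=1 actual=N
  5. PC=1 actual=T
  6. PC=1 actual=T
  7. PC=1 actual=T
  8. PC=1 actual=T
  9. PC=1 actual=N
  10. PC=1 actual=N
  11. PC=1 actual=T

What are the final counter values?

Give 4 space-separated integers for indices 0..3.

Answer: 3 2 3 3

Derivation:
Ev 1: PC=1 idx=1 pred=T actual=T -> ctr[1]=3
Ev 2: PC=1 idx=1 pred=T actual=T -> ctr[1]=3
Ev 3: PC=1 idx=1 pred=T actual=T -> ctr[1]=3
Ev 4: PC=1 idx=1 pred=T actual=N -> ctr[1]=2
Ev 5: PC=1 idx=1 pred=T actual=T -> ctr[1]=3
Ev 6: PC=1 idx=1 pred=T actual=T -> ctr[1]=3
Ev 7: PC=1 idx=1 pred=T actual=T -> ctr[1]=3
Ev 8: PC=1 idx=1 pred=T actual=T -> ctr[1]=3
Ev 9: PC=1 idx=1 pred=T actual=N -> ctr[1]=2
Ev 10: PC=1 idx=1 pred=T actual=N -> ctr[1]=1
Ev 11: PC=1 idx=1 pred=N actual=T -> ctr[1]=2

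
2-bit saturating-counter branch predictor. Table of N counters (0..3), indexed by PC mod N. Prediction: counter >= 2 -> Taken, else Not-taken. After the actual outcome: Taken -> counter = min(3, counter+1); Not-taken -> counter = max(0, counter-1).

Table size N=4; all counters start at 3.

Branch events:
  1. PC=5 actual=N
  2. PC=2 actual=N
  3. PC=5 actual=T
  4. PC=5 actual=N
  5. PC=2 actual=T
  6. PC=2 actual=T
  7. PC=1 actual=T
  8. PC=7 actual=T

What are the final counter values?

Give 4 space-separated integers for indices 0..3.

Ev 1: PC=5 idx=1 pred=T actual=N -> ctr[1]=2
Ev 2: PC=2 idx=2 pred=T actual=N -> ctr[2]=2
Ev 3: PC=5 idx=1 pred=T actual=T -> ctr[1]=3
Ev 4: PC=5 idx=1 pred=T actual=N -> ctr[1]=2
Ev 5: PC=2 idx=2 pred=T actual=T -> ctr[2]=3
Ev 6: PC=2 idx=2 pred=T actual=T -> ctr[2]=3
Ev 7: PC=1 idx=1 pred=T actual=T -> ctr[1]=3
Ev 8: PC=7 idx=3 pred=T actual=T -> ctr[3]=3

Answer: 3 3 3 3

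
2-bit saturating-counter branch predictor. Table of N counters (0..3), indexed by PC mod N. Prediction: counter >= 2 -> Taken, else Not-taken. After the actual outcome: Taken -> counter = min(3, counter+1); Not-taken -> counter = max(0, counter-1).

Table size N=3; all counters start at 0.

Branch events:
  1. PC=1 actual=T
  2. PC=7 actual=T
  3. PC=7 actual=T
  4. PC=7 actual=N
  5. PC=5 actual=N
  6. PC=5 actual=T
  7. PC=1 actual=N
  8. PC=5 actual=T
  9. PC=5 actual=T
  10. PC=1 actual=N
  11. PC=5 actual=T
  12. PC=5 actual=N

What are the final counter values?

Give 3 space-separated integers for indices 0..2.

Answer: 0 0 2

Derivation:
Ev 1: PC=1 idx=1 pred=N actual=T -> ctr[1]=1
Ev 2: PC=7 idx=1 pred=N actual=T -> ctr[1]=2
Ev 3: PC=7 idx=1 pred=T actual=T -> ctr[1]=3
Ev 4: PC=7 idx=1 pred=T actual=N -> ctr[1]=2
Ev 5: PC=5 idx=2 pred=N actual=N -> ctr[2]=0
Ev 6: PC=5 idx=2 pred=N actual=T -> ctr[2]=1
Ev 7: PC=1 idx=1 pred=T actual=N -> ctr[1]=1
Ev 8: PC=5 idx=2 pred=N actual=T -> ctr[2]=2
Ev 9: PC=5 idx=2 pred=T actual=T -> ctr[2]=3
Ev 10: PC=1 idx=1 pred=N actual=N -> ctr[1]=0
Ev 11: PC=5 idx=2 pred=T actual=T -> ctr[2]=3
Ev 12: PC=5 idx=2 pred=T actual=N -> ctr[2]=2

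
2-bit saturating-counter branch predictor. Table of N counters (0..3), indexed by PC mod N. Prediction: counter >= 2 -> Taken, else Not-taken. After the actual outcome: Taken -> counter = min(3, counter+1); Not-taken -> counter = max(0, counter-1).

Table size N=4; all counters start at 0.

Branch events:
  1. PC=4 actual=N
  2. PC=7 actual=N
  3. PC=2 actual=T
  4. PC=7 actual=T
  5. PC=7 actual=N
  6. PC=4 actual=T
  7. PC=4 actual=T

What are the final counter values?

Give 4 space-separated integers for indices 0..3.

Answer: 2 0 1 0

Derivation:
Ev 1: PC=4 idx=0 pred=N actual=N -> ctr[0]=0
Ev 2: PC=7 idx=3 pred=N actual=N -> ctr[3]=0
Ev 3: PC=2 idx=2 pred=N actual=T -> ctr[2]=1
Ev 4: PC=7 idx=3 pred=N actual=T -> ctr[3]=1
Ev 5: PC=7 idx=3 pred=N actual=N -> ctr[3]=0
Ev 6: PC=4 idx=0 pred=N actual=T -> ctr[0]=1
Ev 7: PC=4 idx=0 pred=N actual=T -> ctr[0]=2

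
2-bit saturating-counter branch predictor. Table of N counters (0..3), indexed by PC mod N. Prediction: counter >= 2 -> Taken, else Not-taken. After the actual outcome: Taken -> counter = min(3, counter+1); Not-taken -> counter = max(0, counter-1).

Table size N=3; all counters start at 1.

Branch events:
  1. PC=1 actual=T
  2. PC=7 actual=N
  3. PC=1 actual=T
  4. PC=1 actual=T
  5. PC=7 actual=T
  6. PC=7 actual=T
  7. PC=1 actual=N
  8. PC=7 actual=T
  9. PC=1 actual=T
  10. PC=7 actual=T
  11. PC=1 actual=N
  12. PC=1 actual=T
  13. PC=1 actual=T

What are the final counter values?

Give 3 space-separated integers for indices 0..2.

Answer: 1 3 1

Derivation:
Ev 1: PC=1 idx=1 pred=N actual=T -> ctr[1]=2
Ev 2: PC=7 idx=1 pred=T actual=N -> ctr[1]=1
Ev 3: PC=1 idx=1 pred=N actual=T -> ctr[1]=2
Ev 4: PC=1 idx=1 pred=T actual=T -> ctr[1]=3
Ev 5: PC=7 idx=1 pred=T actual=T -> ctr[1]=3
Ev 6: PC=7 idx=1 pred=T actual=T -> ctr[1]=3
Ev 7: PC=1 idx=1 pred=T actual=N -> ctr[1]=2
Ev 8: PC=7 idx=1 pred=T actual=T -> ctr[1]=3
Ev 9: PC=1 idx=1 pred=T actual=T -> ctr[1]=3
Ev 10: PC=7 idx=1 pred=T actual=T -> ctr[1]=3
Ev 11: PC=1 idx=1 pred=T actual=N -> ctr[1]=2
Ev 12: PC=1 idx=1 pred=T actual=T -> ctr[1]=3
Ev 13: PC=1 idx=1 pred=T actual=T -> ctr[1]=3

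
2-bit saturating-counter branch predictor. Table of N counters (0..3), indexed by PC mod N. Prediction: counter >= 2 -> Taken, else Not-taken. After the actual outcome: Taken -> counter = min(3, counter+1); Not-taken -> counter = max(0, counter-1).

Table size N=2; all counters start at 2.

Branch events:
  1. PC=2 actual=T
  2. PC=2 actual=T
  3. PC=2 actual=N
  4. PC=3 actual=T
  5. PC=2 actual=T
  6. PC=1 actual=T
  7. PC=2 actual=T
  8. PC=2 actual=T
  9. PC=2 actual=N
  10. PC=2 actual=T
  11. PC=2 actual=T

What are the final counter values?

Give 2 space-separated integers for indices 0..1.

Ev 1: PC=2 idx=0 pred=T actual=T -> ctr[0]=3
Ev 2: PC=2 idx=0 pred=T actual=T -> ctr[0]=3
Ev 3: PC=2 idx=0 pred=T actual=N -> ctr[0]=2
Ev 4: PC=3 idx=1 pred=T actual=T -> ctr[1]=3
Ev 5: PC=2 idx=0 pred=T actual=T -> ctr[0]=3
Ev 6: PC=1 idx=1 pred=T actual=T -> ctr[1]=3
Ev 7: PC=2 idx=0 pred=T actual=T -> ctr[0]=3
Ev 8: PC=2 idx=0 pred=T actual=T -> ctr[0]=3
Ev 9: PC=2 idx=0 pred=T actual=N -> ctr[0]=2
Ev 10: PC=2 idx=0 pred=T actual=T -> ctr[0]=3
Ev 11: PC=2 idx=0 pred=T actual=T -> ctr[0]=3

Answer: 3 3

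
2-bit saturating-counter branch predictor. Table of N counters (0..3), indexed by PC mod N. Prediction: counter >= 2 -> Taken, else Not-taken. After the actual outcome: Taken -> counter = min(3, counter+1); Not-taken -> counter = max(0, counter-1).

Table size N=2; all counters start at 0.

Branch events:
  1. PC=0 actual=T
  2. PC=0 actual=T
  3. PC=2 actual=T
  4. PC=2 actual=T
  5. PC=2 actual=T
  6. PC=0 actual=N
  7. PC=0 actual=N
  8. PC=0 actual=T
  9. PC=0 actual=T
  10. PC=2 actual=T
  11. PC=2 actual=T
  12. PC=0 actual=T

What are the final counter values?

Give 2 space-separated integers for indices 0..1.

Ev 1: PC=0 idx=0 pred=N actual=T -> ctr[0]=1
Ev 2: PC=0 idx=0 pred=N actual=T -> ctr[0]=2
Ev 3: PC=2 idx=0 pred=T actual=T -> ctr[0]=3
Ev 4: PC=2 idx=0 pred=T actual=T -> ctr[0]=3
Ev 5: PC=2 idx=0 pred=T actual=T -> ctr[0]=3
Ev 6: PC=0 idx=0 pred=T actual=N -> ctr[0]=2
Ev 7: PC=0 idx=0 pred=T actual=N -> ctr[0]=1
Ev 8: PC=0 idx=0 pred=N actual=T -> ctr[0]=2
Ev 9: PC=0 idx=0 pred=T actual=T -> ctr[0]=3
Ev 10: PC=2 idx=0 pred=T actual=T -> ctr[0]=3
Ev 11: PC=2 idx=0 pred=T actual=T -> ctr[0]=3
Ev 12: PC=0 idx=0 pred=T actual=T -> ctr[0]=3

Answer: 3 0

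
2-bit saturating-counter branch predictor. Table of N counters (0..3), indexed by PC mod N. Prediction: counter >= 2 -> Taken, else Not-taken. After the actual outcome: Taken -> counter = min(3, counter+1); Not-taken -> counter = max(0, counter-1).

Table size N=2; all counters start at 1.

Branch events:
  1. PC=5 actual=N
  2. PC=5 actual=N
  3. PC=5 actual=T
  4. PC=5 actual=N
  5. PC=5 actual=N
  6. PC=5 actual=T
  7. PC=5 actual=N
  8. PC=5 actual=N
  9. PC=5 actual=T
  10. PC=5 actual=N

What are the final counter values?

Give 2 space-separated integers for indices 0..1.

Ev 1: PC=5 idx=1 pred=N actual=N -> ctr[1]=0
Ev 2: PC=5 idx=1 pred=N actual=N -> ctr[1]=0
Ev 3: PC=5 idx=1 pred=N actual=T -> ctr[1]=1
Ev 4: PC=5 idx=1 pred=N actual=N -> ctr[1]=0
Ev 5: PC=5 idx=1 pred=N actual=N -> ctr[1]=0
Ev 6: PC=5 idx=1 pred=N actual=T -> ctr[1]=1
Ev 7: PC=5 idx=1 pred=N actual=N -> ctr[1]=0
Ev 8: PC=5 idx=1 pred=N actual=N -> ctr[1]=0
Ev 9: PC=5 idx=1 pred=N actual=T -> ctr[1]=1
Ev 10: PC=5 idx=1 pred=N actual=N -> ctr[1]=0

Answer: 1 0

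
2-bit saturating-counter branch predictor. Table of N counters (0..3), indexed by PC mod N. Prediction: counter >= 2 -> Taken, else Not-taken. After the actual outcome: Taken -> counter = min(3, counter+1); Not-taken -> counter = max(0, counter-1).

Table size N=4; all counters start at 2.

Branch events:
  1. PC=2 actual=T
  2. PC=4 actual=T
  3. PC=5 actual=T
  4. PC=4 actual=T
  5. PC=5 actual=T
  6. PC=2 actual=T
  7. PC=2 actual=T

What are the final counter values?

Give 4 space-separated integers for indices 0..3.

Ev 1: PC=2 idx=2 pred=T actual=T -> ctr[2]=3
Ev 2: PC=4 idx=0 pred=T actual=T -> ctr[0]=3
Ev 3: PC=5 idx=1 pred=T actual=T -> ctr[1]=3
Ev 4: PC=4 idx=0 pred=T actual=T -> ctr[0]=3
Ev 5: PC=5 idx=1 pred=T actual=T -> ctr[1]=3
Ev 6: PC=2 idx=2 pred=T actual=T -> ctr[2]=3
Ev 7: PC=2 idx=2 pred=T actual=T -> ctr[2]=3

Answer: 3 3 3 2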